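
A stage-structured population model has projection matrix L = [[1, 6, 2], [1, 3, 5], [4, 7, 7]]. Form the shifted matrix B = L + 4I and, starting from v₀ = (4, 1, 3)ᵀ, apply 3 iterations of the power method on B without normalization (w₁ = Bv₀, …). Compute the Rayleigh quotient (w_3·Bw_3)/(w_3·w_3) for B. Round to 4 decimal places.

16.7312

B = L + 4I has rows (5, 6, 2); (1, 7, 5); (4, 7, 11)
w1 = Bv₀ = (5·4 + 6·1 + 2·3; 1·4 + 7·1 + 5·3; 4·4 + 7·1 + 11·3) = (32, 26, 56)
w2 = Bw1 = (5·32 + 6·26 + 2·56; 1·32 + 7·26 + 5·56; 4·32 + 7·26 + 11·56) = (428, 494, 926)
w3 = Bw2 = (6956, 8516, 15356)
Bw3 = (116588, 143348, 256352)
w3·Bw3 = 5968279008; w3·w3 = 356714928; μ ≈ 5968279008/356714928 = 16.7312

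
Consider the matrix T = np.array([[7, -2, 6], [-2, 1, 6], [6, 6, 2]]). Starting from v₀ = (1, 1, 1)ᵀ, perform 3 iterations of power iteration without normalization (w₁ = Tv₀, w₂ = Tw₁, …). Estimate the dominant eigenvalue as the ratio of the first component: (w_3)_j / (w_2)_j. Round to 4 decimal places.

w1 = Tv₀ = (7·1 + (-2)·1 + 6·1; (-2)·1 + 1·1 + 6·1; 6·1 + 6·1 + 2·1) = (11, 5, 14)
w2 = Tw1 = (7·11 + (-2)·5 + 6·14; (-2)·11 + 1·5 + 6·14; 6·11 + 6·5 + 2·14) = (151, 67, 124)
w3 = Tw2 = (1667, 509, 1556)
Ratio at component: 1667 / 151 = 11.0397

11.0397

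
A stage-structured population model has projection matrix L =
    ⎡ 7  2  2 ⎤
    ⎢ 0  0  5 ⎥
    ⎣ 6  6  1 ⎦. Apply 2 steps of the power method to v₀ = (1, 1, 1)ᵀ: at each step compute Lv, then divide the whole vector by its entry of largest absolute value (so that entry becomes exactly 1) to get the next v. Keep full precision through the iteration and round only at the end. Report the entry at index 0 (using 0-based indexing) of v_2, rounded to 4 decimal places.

Lv0 = (11.00000, 5.00000, 13.00000); divide by 13.00000 → v1 = (0.84615, 0.38462, 1.00000)
Lv1 = (8.69231, 5.00000, 8.38462); divide by 8.69231 → v2 = (1.00000, 0.57522, 0.96460)
Requested entry of v2: 113/113 = 1.0000

1.0000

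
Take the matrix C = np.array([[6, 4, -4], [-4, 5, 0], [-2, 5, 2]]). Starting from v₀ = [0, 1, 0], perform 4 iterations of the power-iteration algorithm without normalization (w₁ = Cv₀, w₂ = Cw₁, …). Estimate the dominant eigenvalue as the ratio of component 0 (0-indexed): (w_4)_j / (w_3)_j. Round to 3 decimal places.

w1 = Cv₀ = (6·0 + 4·1 + (-4)·0; (-4)·0 + 5·1 + 0·0; (-2)·0 + 5·1 + 2·0) = (4, 5, 5)
w2 = Cw1 = (6·4 + 4·5 + (-4)·5; (-4)·4 + 5·5 + 0·5; (-2)·4 + 5·5 + 2·5) = (24, 9, 27)
w3 = Cw2 = (72, -51, 51)
w4 = Cw3 = (24, -543, -297)
Ratio at component: 24 / 72 = 0.333

0.333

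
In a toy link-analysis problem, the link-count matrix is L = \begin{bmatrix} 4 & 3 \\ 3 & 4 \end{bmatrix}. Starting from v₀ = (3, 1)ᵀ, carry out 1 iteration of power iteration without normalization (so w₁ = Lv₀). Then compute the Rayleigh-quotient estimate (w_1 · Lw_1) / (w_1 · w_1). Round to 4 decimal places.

λ ≈ 6.9695

w1 = Lv₀ = (4·3 + 3·1; 3·3 + 4·1) = (15, 13)
Lw1 = (99, 97)
w1·Lw1 = 15·99 + 13·97 = 2746; w1·w1 = 15·15 + 13·13 = 394
λ ≈ 2746/394 = 6.9695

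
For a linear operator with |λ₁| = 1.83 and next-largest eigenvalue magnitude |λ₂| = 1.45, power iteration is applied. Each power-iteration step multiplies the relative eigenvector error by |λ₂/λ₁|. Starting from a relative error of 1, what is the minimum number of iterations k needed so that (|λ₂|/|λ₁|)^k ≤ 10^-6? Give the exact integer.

60

|λ₂/λ₁| = 1.45/1.83 = 0.79235
Need k ≥ ln(10^-6) / ln(0.79235) = -13.8155 / -0.2328 ≈ 59.357
Smallest integer k satisfying the bound: 60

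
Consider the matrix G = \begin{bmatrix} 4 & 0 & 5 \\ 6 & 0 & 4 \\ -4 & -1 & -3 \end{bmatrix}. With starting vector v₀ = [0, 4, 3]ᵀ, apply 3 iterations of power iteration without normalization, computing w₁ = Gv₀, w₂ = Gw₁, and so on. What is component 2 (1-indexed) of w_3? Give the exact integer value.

w1 = Gv₀ = (4·0 + 0·4 + 5·3; 6·0 + 0·4 + 4·3; (-4)·0 + (-1)·4 + (-3)·3) = (15, 12, -13)
w2 = Gw1 = (4·15 + 0·12 + 5·(-13); 6·15 + 0·12 + 4·(-13); (-4)·15 + (-1)·12 + (-3)·(-13)) = (-5, 38, -33)
w3 = Gw2 = (-185, -162, 81)
The requested component of w3 is -162.

-162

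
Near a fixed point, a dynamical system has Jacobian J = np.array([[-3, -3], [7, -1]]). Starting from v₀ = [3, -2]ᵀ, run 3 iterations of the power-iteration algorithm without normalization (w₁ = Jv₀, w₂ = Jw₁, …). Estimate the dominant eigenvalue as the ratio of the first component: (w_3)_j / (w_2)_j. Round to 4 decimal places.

w1 = Jv₀ = (-3, 23)
w2 = Jw1 = (-60, -44)
w3 = Jw2 = (312, -376)
Ratio at component: 312 / -60 = -5.2000

λ ≈ -5.2000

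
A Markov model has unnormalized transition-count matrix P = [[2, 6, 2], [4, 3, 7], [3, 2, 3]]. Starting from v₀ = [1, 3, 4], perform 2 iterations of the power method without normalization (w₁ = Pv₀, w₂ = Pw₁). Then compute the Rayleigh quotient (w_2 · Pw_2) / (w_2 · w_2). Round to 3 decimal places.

w1 = Pv₀ = (2·1 + 6·3 + 2·4; 4·1 + 3·3 + 7·4; 3·1 + 2·3 + 3·4) = (28, 41, 21)
w2 = Pw1 = (2·28 + 6·41 + 2·21; 4·28 + 3·41 + 7·21; 3·28 + 2·41 + 3·21) = (344, 382, 229)
Pw2 = (3438, 4125, 2483)
w2·Pw2 = 344·3438 + 382·4125 + 229·2483 = 3327029; w2·w2 = 344·344 + 382·382 + 229·229 = 316701
λ ≈ 3327029/316701 = 10.505

λ ≈ 10.505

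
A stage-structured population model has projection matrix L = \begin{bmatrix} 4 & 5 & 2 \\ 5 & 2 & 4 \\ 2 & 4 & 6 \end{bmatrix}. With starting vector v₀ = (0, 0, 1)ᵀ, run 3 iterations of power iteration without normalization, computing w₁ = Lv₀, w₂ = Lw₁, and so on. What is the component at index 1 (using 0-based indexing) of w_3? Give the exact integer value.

w1 = Lv₀ = (2, 4, 6)
w2 = Lw1 = (40, 42, 56)
w3 = Lw2 = (482, 508, 584)
The requested component of w3 is 508.

508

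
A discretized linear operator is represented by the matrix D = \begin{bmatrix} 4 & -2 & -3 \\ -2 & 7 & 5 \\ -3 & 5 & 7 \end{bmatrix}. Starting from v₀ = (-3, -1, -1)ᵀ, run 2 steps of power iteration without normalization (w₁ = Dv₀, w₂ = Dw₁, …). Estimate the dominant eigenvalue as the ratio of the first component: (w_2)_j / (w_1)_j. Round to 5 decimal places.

w1 = Dv₀ = (4·(-3) + (-2)·(-1) + (-3)·(-1); (-2)·(-3) + 7·(-1) + 5·(-1); (-3)·(-3) + 5·(-1) + 7·(-1)) = (-7, -6, -3)
w2 = Dw1 = (4·(-7) + (-2)·(-6) + (-3)·(-3); (-2)·(-7) + 7·(-6) + 5·(-3); (-3)·(-7) + 5·(-6) + 7·(-3)) = (-7, -43, -30)
Ratio at component: -7 / -7 = 1.00000

1.00000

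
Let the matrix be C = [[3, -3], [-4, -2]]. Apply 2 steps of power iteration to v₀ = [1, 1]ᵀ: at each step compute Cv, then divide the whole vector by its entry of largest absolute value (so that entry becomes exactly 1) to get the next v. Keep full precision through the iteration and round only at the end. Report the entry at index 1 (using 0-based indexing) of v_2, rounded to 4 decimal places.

Cv0 = (0.00000, -6.00000); divide by -6.00000 → v1 = (0.00000, 1.00000)
Cv1 = (-3.00000, -2.00000); divide by -3.00000 → v2 = (1.00000, 0.66667)
Requested entry of v2: 12/18 = 0.6667

0.6667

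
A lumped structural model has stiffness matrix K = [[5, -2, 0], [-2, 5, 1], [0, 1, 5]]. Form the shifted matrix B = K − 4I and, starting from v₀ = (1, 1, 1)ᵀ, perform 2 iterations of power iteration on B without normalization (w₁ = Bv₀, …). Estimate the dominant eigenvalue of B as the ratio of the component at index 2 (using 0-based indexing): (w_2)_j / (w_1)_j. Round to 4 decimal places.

B = K − 4I has rows (1, -2, 0); (-2, 1, 1); (0, 1, 1)
w1 = Bv₀ = (1·1 + (-2)·1 + 0·1; (-2)·1 + 1·1 + 1·1; 0·1 + 1·1 + 1·1) = (-1, 0, 2)
w2 = Bw1 = (1·(-1) + (-2)·0 + 0·2; (-2)·(-1) + 1·0 + 1·2; 0·(-1) + 1·0 + 1·2) = (-1, 4, 2)
Ratio: 2/2 = 1.0000

μ ≈ 1.0000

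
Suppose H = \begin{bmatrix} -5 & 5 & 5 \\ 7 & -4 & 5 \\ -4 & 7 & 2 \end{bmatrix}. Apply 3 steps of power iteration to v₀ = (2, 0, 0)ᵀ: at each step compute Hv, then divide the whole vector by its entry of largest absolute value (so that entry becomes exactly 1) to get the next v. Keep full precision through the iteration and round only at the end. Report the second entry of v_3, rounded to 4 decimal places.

Hv0 = (-10.00000, 14.00000, -8.00000); divide by 14.00000 → v1 = (-0.71429, 1.00000, -0.57143)
Hv1 = (5.71429, -11.85714, 8.71429); divide by -11.85714 → v2 = (-0.48193, 1.00000, -0.73494)
Hv2 = (3.73494, -11.04819, 7.45783); divide by -11.04819 → v3 = (-0.33806, 1.00000, -0.67503)
Requested entry of v3: 1834/1834 = 1.0000

1.0000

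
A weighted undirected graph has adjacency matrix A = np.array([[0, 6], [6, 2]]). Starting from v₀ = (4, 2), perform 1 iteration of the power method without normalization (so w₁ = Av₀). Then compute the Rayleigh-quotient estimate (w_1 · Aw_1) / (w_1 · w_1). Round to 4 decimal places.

w1 = Av₀ = (0·4 + 6·2; 6·4 + 2·2) = (12, 28)
Aw1 = (168, 128)
w1·Aw1 = 12·168 + 28·128 = 5600; w1·w1 = 12·12 + 28·28 = 928
λ ≈ 5600/928 = 6.0345

6.0345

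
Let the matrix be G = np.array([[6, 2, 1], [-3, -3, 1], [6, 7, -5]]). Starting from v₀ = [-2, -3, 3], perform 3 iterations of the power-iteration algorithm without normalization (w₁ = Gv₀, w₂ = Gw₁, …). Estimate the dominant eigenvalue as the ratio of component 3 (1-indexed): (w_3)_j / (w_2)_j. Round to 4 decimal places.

λ ≈ -8.6630

w1 = Gv₀ = (6·(-2) + 2·(-3) + 1·3; (-3)·(-2) + (-3)·(-3) + 1·3; 6·(-2) + 7·(-3) + (-5)·3) = (-15, 18, -48)
w2 = Gw1 = (6·(-15) + 2·18 + 1·(-48); (-3)·(-15) + (-3)·18 + 1·(-48); 6·(-15) + 7·18 + (-5)·(-48)) = (-102, -57, 276)
w3 = Gw2 = (-450, 753, -2391)
Ratio at component: -2391 / 276 = -8.6630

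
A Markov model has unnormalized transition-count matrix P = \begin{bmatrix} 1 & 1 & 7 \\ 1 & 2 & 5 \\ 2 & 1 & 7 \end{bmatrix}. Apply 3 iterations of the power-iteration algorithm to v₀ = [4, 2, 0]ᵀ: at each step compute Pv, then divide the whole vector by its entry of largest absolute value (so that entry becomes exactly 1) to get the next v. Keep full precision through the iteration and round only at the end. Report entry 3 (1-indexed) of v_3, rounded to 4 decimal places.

1.0000

Pv0 = (6.00000, 8.00000, 10.00000); divide by 10.00000 → v1 = (0.60000, 0.80000, 1.00000)
Pv1 = (8.40000, 7.20000, 9.00000); divide by 9.00000 → v2 = (0.93333, 0.80000, 1.00000)
Pv2 = (8.73333, 7.53333, 9.66667); divide by 9.66667 → v3 = (0.90345, 0.77931, 1.00000)
Requested entry of v3: 870/870 = 1.0000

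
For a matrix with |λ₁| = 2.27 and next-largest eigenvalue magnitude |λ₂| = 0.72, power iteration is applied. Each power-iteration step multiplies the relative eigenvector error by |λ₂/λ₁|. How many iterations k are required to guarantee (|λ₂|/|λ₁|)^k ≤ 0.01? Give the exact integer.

5

|λ₂/λ₁| = 0.72/2.27 = 0.31718
Need k ≥ ln(0.01) / ln(0.31718) = -4.6052 / -1.1483 ≈ 4.010
Smallest integer k satisfying the bound: 5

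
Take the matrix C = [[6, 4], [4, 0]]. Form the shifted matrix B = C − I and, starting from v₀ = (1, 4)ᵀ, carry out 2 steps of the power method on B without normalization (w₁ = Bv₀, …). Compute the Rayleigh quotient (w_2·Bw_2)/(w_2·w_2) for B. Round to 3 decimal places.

B = C − I has rows (5, 4); (4, -1)
w1 = Bv₀ = (5·1 + 4·4; 4·1 + (-1)·4) = (21, 0)
w2 = Bw1 = (5·21 + 4·0; 4·21 + (-1)·0) = (105, 84)
Bw2 = (861, 336)
w2·Bw2 = 118629; w2·w2 = 18081; μ ≈ 118629/18081 = 6.561

μ ≈ 6.561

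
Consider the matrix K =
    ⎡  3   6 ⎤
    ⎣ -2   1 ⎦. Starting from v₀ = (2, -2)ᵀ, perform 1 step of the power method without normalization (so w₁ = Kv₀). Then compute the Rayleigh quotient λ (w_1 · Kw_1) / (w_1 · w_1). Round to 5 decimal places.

w1 = Kv₀ = (3·2 + 6·(-2); (-2)·2 + 1·(-2)) = (-6, -6)
Kw1 = (-54, 6)
w1·Kw1 = (-6)·(-54) + (-6)·6 = 288; w1·w1 = (-6)·(-6) + (-6)·(-6) = 72
λ ≈ 288/72 = 4.00000

λ ≈ 4.00000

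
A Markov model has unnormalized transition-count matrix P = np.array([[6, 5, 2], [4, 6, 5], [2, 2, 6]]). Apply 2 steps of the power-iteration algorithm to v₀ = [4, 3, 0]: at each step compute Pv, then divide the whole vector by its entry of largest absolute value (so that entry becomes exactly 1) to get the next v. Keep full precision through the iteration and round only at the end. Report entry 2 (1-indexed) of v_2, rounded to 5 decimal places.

0.99537

Pv0 = (39.000000, 34.000000, 14.000000); divide by 39.000000 → v1 = (1.000000, 0.871795, 0.358974)
Pv1 = (11.076923, 11.025641, 5.897436); divide by 11.076923 → v2 = (1.000000, 0.995370, 0.532407)
Requested entry of v2: 430/432 = 0.99537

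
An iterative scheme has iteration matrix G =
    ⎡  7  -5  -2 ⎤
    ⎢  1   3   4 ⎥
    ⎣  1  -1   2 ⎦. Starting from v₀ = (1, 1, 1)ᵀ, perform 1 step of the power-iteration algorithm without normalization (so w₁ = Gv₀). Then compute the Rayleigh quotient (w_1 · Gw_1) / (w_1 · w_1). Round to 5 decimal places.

λ ≈ 3.64706

w1 = Gv₀ = (7·1 + (-5)·1 + (-2)·1; 1·1 + 3·1 + 4·1; 1·1 + (-1)·1 + 2·1) = (0, 8, 2)
Gw1 = (-44, 32, -4)
w1·Gw1 = 0·(-44) + 8·32 + 2·(-4) = 248; w1·w1 = 0·0 + 8·8 + 2·2 = 68
λ ≈ 248/68 = 3.64706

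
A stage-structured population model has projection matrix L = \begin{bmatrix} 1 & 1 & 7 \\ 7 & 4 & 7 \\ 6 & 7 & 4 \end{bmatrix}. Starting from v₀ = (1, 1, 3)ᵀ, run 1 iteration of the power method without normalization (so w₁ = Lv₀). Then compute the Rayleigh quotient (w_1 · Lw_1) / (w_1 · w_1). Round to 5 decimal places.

λ ≈ 14.54913

w1 = Lv₀ = (1·1 + 1·1 + 7·3; 7·1 + 4·1 + 7·3; 6·1 + 7·1 + 4·3) = (23, 32, 25)
Lw1 = (230, 464, 462)
w1·Lw1 = 23·230 + 32·464 + 25·462 = 31688; w1·w1 = 23·23 + 32·32 + 25·25 = 2178
λ ≈ 31688/2178 = 14.54913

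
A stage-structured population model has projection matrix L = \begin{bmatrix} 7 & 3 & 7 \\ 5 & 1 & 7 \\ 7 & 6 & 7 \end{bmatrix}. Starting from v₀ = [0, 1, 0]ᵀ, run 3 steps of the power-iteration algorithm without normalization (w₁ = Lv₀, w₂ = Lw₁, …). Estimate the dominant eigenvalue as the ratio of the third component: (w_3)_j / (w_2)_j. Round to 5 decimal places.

w1 = Lv₀ = (3, 1, 6)
w2 = Lw1 = (66, 58, 69)
w3 = Lw2 = (1119, 871, 1293)
Ratio at component: 1293 / 69 = 18.73913

λ ≈ 18.73913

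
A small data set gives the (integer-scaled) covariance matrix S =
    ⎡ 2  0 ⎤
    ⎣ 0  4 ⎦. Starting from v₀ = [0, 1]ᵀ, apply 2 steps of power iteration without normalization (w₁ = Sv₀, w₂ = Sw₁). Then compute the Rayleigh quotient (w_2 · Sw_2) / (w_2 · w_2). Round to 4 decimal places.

w1 = Sv₀ = (2·0 + 0·1; 0·0 + 4·1) = (0, 4)
w2 = Sw1 = (2·0 + 0·4; 0·0 + 4·4) = (0, 16)
Sw2 = (0, 64)
w2·Sw2 = 0·0 + 16·64 = 1024; w2·w2 = 0·0 + 16·16 = 256
λ ≈ 1024/256 = 4.0000

4.0000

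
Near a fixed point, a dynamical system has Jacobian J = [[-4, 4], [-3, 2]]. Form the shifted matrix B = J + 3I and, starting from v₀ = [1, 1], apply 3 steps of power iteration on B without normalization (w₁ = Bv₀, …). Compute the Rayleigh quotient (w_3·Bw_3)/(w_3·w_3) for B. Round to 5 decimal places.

B = J + 3I has rows (-1, 4); (-3, 5)
w1 = Bv₀ = ((-1)·1 + 4·1; (-3)·1 + 5·1) = (3, 2)
w2 = Bw1 = ((-1)·3 + 4·2; (-3)·3 + 5·2) = (5, 1)
w3 = Bw2 = (-1, -10)
Bw3 = (-39, -47)
w3·Bw3 = 509; w3·w3 = 101; μ ≈ 509/101 = 5.03960

5.03960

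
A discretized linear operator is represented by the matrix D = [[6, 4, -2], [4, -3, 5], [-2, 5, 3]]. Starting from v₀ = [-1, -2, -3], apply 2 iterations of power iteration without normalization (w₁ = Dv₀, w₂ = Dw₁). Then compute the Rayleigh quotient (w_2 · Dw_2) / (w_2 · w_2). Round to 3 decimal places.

w1 = Dv₀ = (6·(-1) + 4·(-2) + (-2)·(-3); 4·(-1) + (-3)·(-2) + 5·(-3); (-2)·(-1) + 5·(-2) + 3·(-3)) = (-8, -13, -17)
w2 = Dw1 = (6·(-8) + 4·(-13) + (-2)·(-17); 4·(-8) + (-3)·(-13) + 5·(-17); (-2)·(-8) + 5·(-13) + 3·(-17)) = (-66, -78, -100)
Dw2 = (-508, -530, -558)
w2·Dw2 = (-66)·(-508) + (-78)·(-530) + (-100)·(-558) = 130668; w2·w2 = (-66)·(-66) + (-78)·(-78) + (-100)·(-100) = 20440
λ ≈ 130668/20440 = 6.393

6.393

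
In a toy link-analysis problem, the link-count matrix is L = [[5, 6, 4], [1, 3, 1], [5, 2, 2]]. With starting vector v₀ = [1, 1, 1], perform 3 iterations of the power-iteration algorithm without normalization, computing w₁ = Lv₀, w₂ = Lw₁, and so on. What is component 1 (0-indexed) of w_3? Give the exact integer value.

361

w1 = Lv₀ = (5·1 + 6·1 + 4·1; 1·1 + 3·1 + 1·1; 5·1 + 2·1 + 2·1) = (15, 5, 9)
w2 = Lw1 = (5·15 + 6·5 + 4·9; 1·15 + 3·5 + 1·9; 5·15 + 2·5 + 2·9) = (141, 39, 103)
w3 = Lw2 = (1351, 361, 989)
The requested component of w3 is 361.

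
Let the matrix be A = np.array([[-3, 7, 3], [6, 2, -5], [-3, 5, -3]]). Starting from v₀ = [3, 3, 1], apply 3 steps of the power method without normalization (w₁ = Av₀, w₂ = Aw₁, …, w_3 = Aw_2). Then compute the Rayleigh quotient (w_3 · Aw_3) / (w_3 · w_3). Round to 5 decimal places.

w1 = Av₀ = (15, 19, 3)
w2 = Aw1 = (97, 113, 41)
w3 = Aw2 = (623, 603, 151)
Aw3 = (2805, 4189, 693)
w3·Aw3 = 623·2805 + 603·4189 + 151·693 = 4378125; w3·w3 = 623·623 + 603·603 + 151·151 = 774539
λ ≈ 4378125/774539 = 5.65256

5.65256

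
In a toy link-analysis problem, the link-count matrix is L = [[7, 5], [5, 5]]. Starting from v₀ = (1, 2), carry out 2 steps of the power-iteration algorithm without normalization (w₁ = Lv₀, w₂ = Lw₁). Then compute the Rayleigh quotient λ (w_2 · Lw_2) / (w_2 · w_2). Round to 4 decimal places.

λ ≈ 11.0989

w1 = Lv₀ = (17, 15)
w2 = Lw1 = (194, 160)
Lw2 = (2158, 1770)
w2·Lw2 = 194·2158 + 160·1770 = 701852; w2·w2 = 194·194 + 160·160 = 63236
λ ≈ 701852/63236 = 11.0989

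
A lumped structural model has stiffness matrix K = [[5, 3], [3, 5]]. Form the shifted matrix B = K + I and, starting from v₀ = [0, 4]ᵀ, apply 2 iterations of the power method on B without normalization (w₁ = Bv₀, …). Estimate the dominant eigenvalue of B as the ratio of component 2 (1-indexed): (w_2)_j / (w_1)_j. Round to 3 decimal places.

μ ≈ 7.500

B = K + I has rows (6, 3); (3, 6)
w1 = Bv₀ = (6·0 + 3·4; 3·0 + 6·4) = (12, 24)
w2 = Bw1 = (6·12 + 3·24; 3·12 + 6·24) = (144, 180)
Ratio: 180/24 = 7.500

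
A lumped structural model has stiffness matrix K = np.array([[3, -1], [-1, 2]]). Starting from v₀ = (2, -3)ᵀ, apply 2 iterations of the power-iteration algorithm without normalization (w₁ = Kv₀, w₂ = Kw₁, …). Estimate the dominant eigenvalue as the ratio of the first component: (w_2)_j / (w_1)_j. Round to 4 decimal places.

λ ≈ 3.8889

w1 = Kv₀ = (9, -8)
w2 = Kw1 = (35, -25)
Ratio at component: 35 / 9 = 3.8889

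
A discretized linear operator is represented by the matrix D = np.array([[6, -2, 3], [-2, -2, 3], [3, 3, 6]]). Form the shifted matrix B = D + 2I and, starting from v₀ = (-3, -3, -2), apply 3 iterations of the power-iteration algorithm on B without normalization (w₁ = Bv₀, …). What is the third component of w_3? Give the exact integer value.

-3796

B = D + 2I has rows (8, -2, 3); (-2, 0, 3); (3, 3, 8)
w1 = Bv₀ = (8·(-3) + (-2)·(-3) + 3·(-2); (-2)·(-3) + 0·(-3) + 3·(-2); 3·(-3) + 3·(-3) + 8·(-2)) = (-24, 0, -34)
w2 = Bw1 = (8·(-24) + (-2)·0 + 3·(-34); (-2)·(-24) + 0·0 + 3·(-34); 3·(-24) + 3·0 + 8·(-34)) = (-294, -54, -344)
w3 = Bw2 = (-3276, -444, -3796)
Requested component of w3: -3796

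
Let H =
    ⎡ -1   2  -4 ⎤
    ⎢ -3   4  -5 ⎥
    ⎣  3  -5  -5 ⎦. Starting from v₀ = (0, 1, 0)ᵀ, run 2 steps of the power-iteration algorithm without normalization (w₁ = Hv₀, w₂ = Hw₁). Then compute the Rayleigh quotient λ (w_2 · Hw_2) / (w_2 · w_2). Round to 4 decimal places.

-0.7057

w1 = Hv₀ = (2, 4, -5)
w2 = Hw1 = (26, 35, 11)
Hw2 = (0, 7, -152)
w2·Hw2 = 26·0 + 35·7 + 11·(-152) = -1427; w2·w2 = 26·26 + 35·35 + 11·11 = 2022
λ ≈ -1427/2022 = -0.7057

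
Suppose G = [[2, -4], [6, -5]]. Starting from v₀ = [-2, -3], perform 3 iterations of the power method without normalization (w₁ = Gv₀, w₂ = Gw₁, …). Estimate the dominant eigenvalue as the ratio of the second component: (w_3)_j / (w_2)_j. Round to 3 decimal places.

λ ≈ -4.273

w1 = Gv₀ = (2·(-2) + (-4)·(-3); 6·(-2) + (-5)·(-3)) = (8, 3)
w2 = Gw1 = (2·8 + (-4)·3; 6·8 + (-5)·3) = (4, 33)
w3 = Gw2 = (-124, -141)
Ratio at component: -141 / 33 = -4.273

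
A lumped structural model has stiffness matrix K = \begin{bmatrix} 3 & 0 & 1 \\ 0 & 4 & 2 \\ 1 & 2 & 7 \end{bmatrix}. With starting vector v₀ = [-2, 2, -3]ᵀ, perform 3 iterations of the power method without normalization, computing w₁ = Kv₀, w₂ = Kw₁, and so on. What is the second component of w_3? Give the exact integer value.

w1 = Kv₀ = (3·(-2) + 0·2 + 1·(-3); 0·(-2) + 4·2 + 2·(-3); 1·(-2) + 2·2 + 7·(-3)) = (-9, 2, -19)
w2 = Kw1 = (3·(-9) + 0·2 + 1·(-19); 0·(-9) + 4·2 + 2·(-19); 1·(-9) + 2·2 + 7·(-19)) = (-46, -30, -138)
w3 = Kw2 = (-276, -396, -1072)
The requested component of w3 is -396.

-396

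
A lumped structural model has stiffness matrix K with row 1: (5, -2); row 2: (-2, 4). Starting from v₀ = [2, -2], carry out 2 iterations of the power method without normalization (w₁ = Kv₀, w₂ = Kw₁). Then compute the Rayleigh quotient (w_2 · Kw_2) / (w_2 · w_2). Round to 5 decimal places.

w1 = Kv₀ = (5·2 + (-2)·(-2); (-2)·2 + 4·(-2)) = (14, -12)
w2 = Kw1 = (5·14 + (-2)·(-12); (-2)·14 + 4·(-12)) = (94, -76)
Kw2 = (622, -492)
w2·Kw2 = 94·622 + (-76)·(-492) = 95860; w2·w2 = 94·94 + (-76)·(-76) = 14612
λ ≈ 95860/14612 = 6.56036

λ ≈ 6.56036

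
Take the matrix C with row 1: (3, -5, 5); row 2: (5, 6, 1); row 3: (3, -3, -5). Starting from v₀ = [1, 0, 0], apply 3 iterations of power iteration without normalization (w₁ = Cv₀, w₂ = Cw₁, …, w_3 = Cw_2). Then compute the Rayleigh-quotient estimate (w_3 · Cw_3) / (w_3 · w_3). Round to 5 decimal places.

4.72708

w1 = Cv₀ = (3, 5, 3)
w2 = Cw1 = (-1, 48, -21)
w3 = Cw2 = (-348, 262, -42)
Cw3 = (-2564, -210, -1620)
w3·Cw3 = (-348)·(-2564) + 262·(-210) + (-42)·(-1620) = 905292; w3·w3 = (-348)·(-348) + 262·262 + (-42)·(-42) = 191512
λ ≈ 905292/191512 = 4.72708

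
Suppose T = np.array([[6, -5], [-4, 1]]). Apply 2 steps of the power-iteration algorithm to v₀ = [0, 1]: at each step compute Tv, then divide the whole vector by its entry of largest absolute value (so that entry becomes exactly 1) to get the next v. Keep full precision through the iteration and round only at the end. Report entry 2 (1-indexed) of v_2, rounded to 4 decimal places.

-0.6000

Tv0 = (-5.00000, 1.00000); divide by -5.00000 → v1 = (1.00000, -0.20000)
Tv1 = (7.00000, -4.20000); divide by 7.00000 → v2 = (1.00000, -0.60000)
Requested entry of v2: 21/-35 = -0.6000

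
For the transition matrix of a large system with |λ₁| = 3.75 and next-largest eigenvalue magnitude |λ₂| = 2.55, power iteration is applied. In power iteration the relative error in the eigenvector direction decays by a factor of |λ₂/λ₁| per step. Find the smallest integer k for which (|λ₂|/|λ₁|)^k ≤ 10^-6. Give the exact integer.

36

|λ₂/λ₁| = 2.55/3.75 = 0.68000
Need k ≥ ln(10^-6) / ln(0.68000) = -13.8155 / -0.3857 ≈ 35.823
Smallest integer k satisfying the bound: 36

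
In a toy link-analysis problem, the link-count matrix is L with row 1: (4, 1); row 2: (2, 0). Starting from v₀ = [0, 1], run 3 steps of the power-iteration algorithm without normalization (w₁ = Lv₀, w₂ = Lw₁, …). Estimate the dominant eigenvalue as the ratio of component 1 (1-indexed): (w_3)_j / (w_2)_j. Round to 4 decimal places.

w1 = Lv₀ = (4·0 + 1·1; 2·0 + 0·1) = (1, 0)
w2 = Lw1 = (4·1 + 1·0; 2·1 + 0·0) = (4, 2)
w3 = Lw2 = (18, 8)
Ratio at component: 18 / 4 = 4.5000

4.5000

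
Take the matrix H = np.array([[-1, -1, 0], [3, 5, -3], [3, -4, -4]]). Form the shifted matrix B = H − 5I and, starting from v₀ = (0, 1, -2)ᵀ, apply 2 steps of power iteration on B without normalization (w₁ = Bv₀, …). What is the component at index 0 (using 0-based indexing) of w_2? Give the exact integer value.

B = H − 5I has rows (-6, -1, 0); (3, 0, -3); (3, -4, -9)
w1 = Bv₀ = ((-6)·0 + (-1)·1 + 0·(-2); 3·0 + 0·1 + (-3)·(-2); 3·0 + (-4)·1 + (-9)·(-2)) = (-1, 6, 14)
w2 = Bw1 = ((-6)·(-1) + (-1)·6 + 0·14; 3·(-1) + 0·6 + (-3)·14; 3·(-1) + (-4)·6 + (-9)·14) = (0, -45, -153)
Requested component of w2: 0

0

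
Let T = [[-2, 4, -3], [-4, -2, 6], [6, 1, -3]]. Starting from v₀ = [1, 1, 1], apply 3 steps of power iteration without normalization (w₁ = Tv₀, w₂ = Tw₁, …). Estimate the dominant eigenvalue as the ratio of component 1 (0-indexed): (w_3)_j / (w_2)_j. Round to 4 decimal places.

w1 = Tv₀ = (-1, 0, 4)
w2 = Tw1 = (-10, 28, -18)
w3 = Tw2 = (186, -124, 22)
Ratio at component: -124 / 28 = -4.4286

λ ≈ -4.4286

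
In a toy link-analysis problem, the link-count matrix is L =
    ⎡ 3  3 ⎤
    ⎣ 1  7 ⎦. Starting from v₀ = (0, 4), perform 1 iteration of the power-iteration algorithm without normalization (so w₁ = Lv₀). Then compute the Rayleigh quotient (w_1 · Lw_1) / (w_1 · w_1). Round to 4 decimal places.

w1 = Lv₀ = (3·0 + 3·4; 1·0 + 7·4) = (12, 28)
Lw1 = (120, 208)
w1·Lw1 = 12·120 + 28·208 = 7264; w1·w1 = 12·12 + 28·28 = 928
λ ≈ 7264/928 = 7.8276

7.8276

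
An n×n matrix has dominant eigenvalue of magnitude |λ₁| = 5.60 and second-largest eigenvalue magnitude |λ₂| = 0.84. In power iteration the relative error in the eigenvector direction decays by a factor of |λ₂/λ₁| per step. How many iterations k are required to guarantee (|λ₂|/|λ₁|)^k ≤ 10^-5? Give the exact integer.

7

|λ₂/λ₁| = 0.84/5.60 = 0.15000
Need k ≥ ln(10^-5) / ln(0.15000) = -11.5129 / -1.8971 ≈ 6.069
Smallest integer k satisfying the bound: 7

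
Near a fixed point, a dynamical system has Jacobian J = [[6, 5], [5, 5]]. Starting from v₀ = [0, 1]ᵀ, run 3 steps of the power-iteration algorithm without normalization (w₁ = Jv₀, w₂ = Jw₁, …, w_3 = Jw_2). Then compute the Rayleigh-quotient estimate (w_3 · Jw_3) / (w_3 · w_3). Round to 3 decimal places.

w1 = Jv₀ = (5, 5)
w2 = Jw1 = (55, 50)
w3 = Jw2 = (580, 525)
Jw3 = (6105, 5525)
w3·Jw3 = 580·6105 + 525·5525 = 6441525; w3·w3 = 580·580 + 525·525 = 612025
λ ≈ 6441525/612025 = 10.525

10.525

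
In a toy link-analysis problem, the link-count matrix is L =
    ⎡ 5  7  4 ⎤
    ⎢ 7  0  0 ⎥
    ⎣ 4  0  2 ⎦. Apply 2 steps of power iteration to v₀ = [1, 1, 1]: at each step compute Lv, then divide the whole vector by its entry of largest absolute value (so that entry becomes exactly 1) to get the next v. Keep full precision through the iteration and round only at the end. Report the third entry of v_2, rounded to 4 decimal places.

Lv0 = (16.00000, 7.00000, 6.00000); divide by 16.00000 → v1 = (1.00000, 0.43750, 0.37500)
Lv1 = (9.56250, 7.00000, 4.75000); divide by 9.56250 → v2 = (1.00000, 0.73203, 0.49673)
Requested entry of v2: 76/153 = 0.4967

0.4967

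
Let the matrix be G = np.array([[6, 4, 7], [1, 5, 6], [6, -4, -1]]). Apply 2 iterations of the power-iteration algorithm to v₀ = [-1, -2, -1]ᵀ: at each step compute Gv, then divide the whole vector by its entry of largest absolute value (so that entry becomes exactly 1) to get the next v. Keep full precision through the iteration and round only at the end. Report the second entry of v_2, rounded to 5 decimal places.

Gv0 = (-21.000000, -17.000000, 3.000000); divide by -21.000000 → v1 = (1.000000, 0.809524, -0.142857)
Gv1 = (8.238095, 4.190476, 2.904762); divide by 8.238095 → v2 = (1.000000, 0.508671, 0.352601)
Requested entry of v2: -88/-173 = 0.50867

0.50867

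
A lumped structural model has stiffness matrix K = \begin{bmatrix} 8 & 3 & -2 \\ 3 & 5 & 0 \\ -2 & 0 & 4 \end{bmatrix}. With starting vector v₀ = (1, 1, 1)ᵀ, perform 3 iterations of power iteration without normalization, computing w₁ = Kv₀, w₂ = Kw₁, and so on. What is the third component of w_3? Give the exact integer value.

-224

w1 = Kv₀ = (9, 8, 2)
w2 = Kw1 = (92, 67, -10)
w3 = Kw2 = (957, 611, -224)
The requested component of w3 is -224.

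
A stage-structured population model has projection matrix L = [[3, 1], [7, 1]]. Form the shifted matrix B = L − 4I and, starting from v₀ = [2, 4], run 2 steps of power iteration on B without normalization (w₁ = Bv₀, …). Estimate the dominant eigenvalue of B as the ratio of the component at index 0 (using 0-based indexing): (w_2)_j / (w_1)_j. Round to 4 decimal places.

B = L − 4I has rows (-1, 1); (7, -3)
w1 = Bv₀ = (2, 2)
w2 = Bw1 = (0, 8)
Ratio: 0/2 = 0.0000

μ ≈ 0.0000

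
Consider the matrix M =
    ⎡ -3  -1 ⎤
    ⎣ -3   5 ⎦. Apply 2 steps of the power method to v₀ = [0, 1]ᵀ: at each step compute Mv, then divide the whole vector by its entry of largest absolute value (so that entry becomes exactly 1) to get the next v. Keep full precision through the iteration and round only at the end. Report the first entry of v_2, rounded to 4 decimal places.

-0.0714

Mv0 = (-1.00000, 5.00000); divide by 5.00000 → v1 = (-0.20000, 1.00000)
Mv1 = (-0.40000, 5.60000); divide by 5.60000 → v2 = (-0.07143, 1.00000)
Requested entry of v2: -2/28 = -0.0714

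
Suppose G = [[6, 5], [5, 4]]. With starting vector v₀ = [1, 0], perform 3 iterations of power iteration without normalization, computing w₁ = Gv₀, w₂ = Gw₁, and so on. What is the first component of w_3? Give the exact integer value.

w1 = Gv₀ = (6·1 + 5·0; 5·1 + 4·0) = (6, 5)
w2 = Gw1 = (6·6 + 5·5; 5·6 + 4·5) = (61, 50)
w3 = Gw2 = (616, 505)
The requested component of w3 is 616.

616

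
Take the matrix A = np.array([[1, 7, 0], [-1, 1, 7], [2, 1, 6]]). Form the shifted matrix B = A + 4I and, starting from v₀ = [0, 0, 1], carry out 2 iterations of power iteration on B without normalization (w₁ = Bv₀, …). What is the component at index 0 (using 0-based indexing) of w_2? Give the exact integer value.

49

B = A + 4I has rows (5, 7, 0); (-1, 5, 7); (2, 1, 10)
w1 = Bv₀ = (5·0 + 7·0 + 0·1; (-1)·0 + 5·0 + 7·1; 2·0 + 1·0 + 10·1) = (0, 7, 10)
w2 = Bw1 = (5·0 + 7·7 + 0·10; (-1)·0 + 5·7 + 7·10; 2·0 + 1·7 + 10·10) = (49, 105, 107)
Requested component of w2: 49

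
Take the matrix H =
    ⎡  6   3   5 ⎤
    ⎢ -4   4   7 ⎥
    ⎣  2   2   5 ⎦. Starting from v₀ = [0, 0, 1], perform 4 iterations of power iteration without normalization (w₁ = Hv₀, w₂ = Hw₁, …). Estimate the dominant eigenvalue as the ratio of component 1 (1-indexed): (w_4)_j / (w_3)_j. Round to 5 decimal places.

λ ≈ 9.67229

w1 = Hv₀ = (6·0 + 3·0 + 5·1; (-4)·0 + 4·0 + 7·1; 2·0 + 2·0 + 5·1) = (5, 7, 5)
w2 = Hw1 = (6·5 + 3·7 + 5·5; (-4)·5 + 4·7 + 7·5; 2·5 + 2·7 + 5·5) = (76, 43, 49)
w3 = Hw2 = (830, 211, 483)
w4 = Hw3 = (8028, 905, 4497)
Ratio at component: 8028 / 830 = 9.67229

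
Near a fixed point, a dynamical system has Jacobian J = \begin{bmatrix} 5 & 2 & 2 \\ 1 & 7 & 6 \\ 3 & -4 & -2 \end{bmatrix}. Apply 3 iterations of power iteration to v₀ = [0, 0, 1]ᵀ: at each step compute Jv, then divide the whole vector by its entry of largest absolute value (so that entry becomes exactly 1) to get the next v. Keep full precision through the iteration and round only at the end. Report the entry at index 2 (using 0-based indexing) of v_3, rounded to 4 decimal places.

Jv0 = (2.00000, 6.00000, -2.00000); divide by 6.00000 → v1 = (0.33333, 1.00000, -0.33333)
Jv1 = (3.00000, 5.33333, -2.33333); divide by 5.33333 → v2 = (0.56250, 1.00000, -0.43750)
Jv2 = (3.93750, 4.93750, -1.43750); divide by 4.93750 → v3 = (0.79747, 1.00000, -0.29114)
Requested entry of v3: -46/158 = -0.2911

-0.2911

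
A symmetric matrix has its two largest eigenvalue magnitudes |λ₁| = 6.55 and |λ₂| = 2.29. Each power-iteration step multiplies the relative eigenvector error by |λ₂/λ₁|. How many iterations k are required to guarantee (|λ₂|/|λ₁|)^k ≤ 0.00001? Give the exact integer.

11

|λ₂/λ₁| = 2.29/6.55 = 0.34962
Need k ≥ ln(0.00001) / ln(0.34962) = -11.5129 / -1.0509 ≈ 10.955
Smallest integer k satisfying the bound: 11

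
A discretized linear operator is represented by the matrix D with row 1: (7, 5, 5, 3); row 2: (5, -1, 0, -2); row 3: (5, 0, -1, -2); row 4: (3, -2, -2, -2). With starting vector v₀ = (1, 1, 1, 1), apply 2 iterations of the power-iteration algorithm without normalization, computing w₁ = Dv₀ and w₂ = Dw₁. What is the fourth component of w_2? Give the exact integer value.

58

w1 = Dv₀ = (20, 2, 2, -3)
w2 = Dw1 = (151, 104, 104, 58)
The requested component of w2 is 58.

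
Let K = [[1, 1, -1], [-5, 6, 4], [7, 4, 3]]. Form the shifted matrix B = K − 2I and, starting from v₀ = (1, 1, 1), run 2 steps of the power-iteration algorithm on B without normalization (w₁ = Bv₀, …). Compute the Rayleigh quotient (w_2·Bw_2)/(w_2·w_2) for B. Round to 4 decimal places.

B = K − 2I has rows (-1, 1, -1); (-5, 4, 4); (7, 4, 1)
w1 = Bv₀ = ((-1)·1 + 1·1 + (-1)·1; (-5)·1 + 4·1 + 4·1; 7·1 + 4·1 + 1·1) = (-1, 3, 12)
w2 = Bw1 = ((-1)·(-1) + 1·3 + (-1)·12; (-5)·(-1) + 4·3 + 4·12; 7·(-1) + 4·3 + 1·12) = (-8, 65, 17)
Bw2 = (56, 368, 221)
w2·Bw2 = 27229; w2·w2 = 4578; μ ≈ 27229/4578 = 5.9478

μ ≈ 5.9478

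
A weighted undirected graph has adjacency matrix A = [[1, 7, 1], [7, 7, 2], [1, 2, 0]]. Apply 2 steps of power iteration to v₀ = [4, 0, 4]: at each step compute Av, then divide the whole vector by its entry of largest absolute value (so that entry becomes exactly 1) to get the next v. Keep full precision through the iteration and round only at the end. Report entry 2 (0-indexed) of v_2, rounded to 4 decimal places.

0.2532

Av0 = (8.00000, 36.00000, 4.00000); divide by 36.00000 → v1 = (0.22222, 1.00000, 0.11111)
Av1 = (7.33333, 8.77778, 2.22222); divide by 8.77778 → v2 = (0.83544, 1.00000, 0.25316)
Requested entry of v2: 80/316 = 0.2532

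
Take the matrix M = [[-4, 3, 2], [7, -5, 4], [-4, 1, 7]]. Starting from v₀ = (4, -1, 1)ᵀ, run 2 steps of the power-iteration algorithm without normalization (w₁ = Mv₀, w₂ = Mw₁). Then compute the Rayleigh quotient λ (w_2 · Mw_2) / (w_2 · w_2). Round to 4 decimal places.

λ ≈ -8.9927

w1 = Mv₀ = ((-4)·4 + 3·(-1) + 2·1; 7·4 + (-5)·(-1) + 4·1; (-4)·4 + 1·(-1) + 7·1) = (-17, 37, -10)
w2 = Mw1 = ((-4)·(-17) + 3·37 + 2·(-10); 7·(-17) + (-5)·37 + 4·(-10); (-4)·(-17) + 1·37 + 7·(-10)) = (159, -344, 35)
Mw2 = (-1598, 2973, -735)
w2·Mw2 = 159·(-1598) + (-344)·2973 + 35·(-735) = -1302519; w2·w2 = 159·159 + (-344)·(-344) + 35·35 = 144842
λ ≈ -1302519/144842 = -8.9927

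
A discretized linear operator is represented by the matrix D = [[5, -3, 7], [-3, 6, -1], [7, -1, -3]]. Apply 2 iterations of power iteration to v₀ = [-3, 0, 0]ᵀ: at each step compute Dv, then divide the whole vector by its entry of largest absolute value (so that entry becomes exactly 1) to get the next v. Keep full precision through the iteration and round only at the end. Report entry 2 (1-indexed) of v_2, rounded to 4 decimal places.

-0.4819

Dv0 = (-15.00000, 9.00000, -21.00000); divide by -21.00000 → v1 = (0.71429, -0.42857, 1.00000)
Dv1 = (11.85714, -5.71429, 2.42857); divide by 11.85714 → v2 = (1.00000, -0.48193, 0.20482)
Requested entry of v2: 120/-249 = -0.4819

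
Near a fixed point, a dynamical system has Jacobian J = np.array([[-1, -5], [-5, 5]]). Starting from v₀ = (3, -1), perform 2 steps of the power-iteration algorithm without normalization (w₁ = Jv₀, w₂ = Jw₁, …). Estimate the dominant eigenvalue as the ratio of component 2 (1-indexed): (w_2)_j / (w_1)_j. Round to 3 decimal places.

λ ≈ 5.500

w1 = Jv₀ = ((-1)·3 + (-5)·(-1); (-5)·3 + 5·(-1)) = (2, -20)
w2 = Jw1 = ((-1)·2 + (-5)·(-20); (-5)·2 + 5·(-20)) = (98, -110)
Ratio at component: -110 / -20 = 5.500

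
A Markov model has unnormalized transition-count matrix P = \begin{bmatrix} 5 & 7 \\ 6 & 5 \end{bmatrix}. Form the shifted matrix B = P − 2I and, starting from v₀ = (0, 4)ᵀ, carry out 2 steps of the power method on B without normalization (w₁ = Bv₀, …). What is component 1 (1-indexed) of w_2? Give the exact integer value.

B = P − 2I has rows (3, 7); (6, 3)
w1 = Bv₀ = (3·0 + 7·4; 6·0 + 3·4) = (28, 12)
w2 = Bw1 = (3·28 + 7·12; 6·28 + 3·12) = (168, 204)
Requested component of w2: 168

168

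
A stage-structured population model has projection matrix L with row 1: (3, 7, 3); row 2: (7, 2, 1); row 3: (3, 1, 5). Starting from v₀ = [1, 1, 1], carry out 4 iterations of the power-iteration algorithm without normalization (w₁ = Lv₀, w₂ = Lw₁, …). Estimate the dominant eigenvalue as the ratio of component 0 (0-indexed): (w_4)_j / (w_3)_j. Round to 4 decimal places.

10.8405

w1 = Lv₀ = (3·1 + 7·1 + 3·1; 7·1 + 2·1 + 1·1; 3·1 + 1·1 + 5·1) = (13, 10, 9)
w2 = Lw1 = (3·13 + 7·10 + 3·9; 7·13 + 2·10 + 1·9; 3·13 + 1·10 + 5·9) = (136, 120, 94)
w3 = Lw2 = (1530, 1286, 998)
w4 = Lw3 = (16586, 14280, 10866)
Ratio at component: 16586 / 1530 = 10.8405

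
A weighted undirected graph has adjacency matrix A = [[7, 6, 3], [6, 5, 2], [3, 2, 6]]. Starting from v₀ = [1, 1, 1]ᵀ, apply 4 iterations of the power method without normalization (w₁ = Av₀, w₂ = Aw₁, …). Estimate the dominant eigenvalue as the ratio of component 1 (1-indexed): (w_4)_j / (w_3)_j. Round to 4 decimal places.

13.7629

w1 = Av₀ = (16, 13, 11)
w2 = Aw1 = (223, 183, 140)
w3 = Aw2 = (3079, 2533, 1875)
w4 = Aw3 = (42376, 34889, 25553)
Ratio at component: 42376 / 3079 = 13.7629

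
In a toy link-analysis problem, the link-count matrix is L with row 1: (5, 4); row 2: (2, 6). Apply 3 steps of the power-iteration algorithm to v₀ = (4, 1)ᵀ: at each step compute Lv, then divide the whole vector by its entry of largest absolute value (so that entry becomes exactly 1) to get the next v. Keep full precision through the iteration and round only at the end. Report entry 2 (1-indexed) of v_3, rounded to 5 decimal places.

Lv0 = (24.000000, 14.000000); divide by 24.000000 → v1 = (1.000000, 0.583333)
Lv1 = (7.333333, 5.500000); divide by 7.333333 → v2 = (1.000000, 0.750000)
Lv2 = (8.000000, 6.500000); divide by 8.000000 → v3 = (1.000000, 0.812500)
Requested entry of v3: 1144/1408 = 0.81250

0.81250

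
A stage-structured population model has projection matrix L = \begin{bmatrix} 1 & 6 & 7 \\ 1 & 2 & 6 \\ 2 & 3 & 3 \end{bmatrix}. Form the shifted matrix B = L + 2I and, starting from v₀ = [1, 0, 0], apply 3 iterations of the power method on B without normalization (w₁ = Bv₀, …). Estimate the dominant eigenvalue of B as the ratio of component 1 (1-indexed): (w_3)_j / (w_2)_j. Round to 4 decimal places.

μ ≈ 11.5172

B = L + 2I has rows (3, 6, 7); (1, 4, 6); (2, 3, 5)
w1 = Bv₀ = (3·1 + 6·0 + 7·0; 1·1 + 4·0 + 6·0; 2·1 + 3·0 + 5·0) = (3, 1, 2)
w2 = Bw1 = (3·3 + 6·1 + 7·2; 1·3 + 4·1 + 6·2; 2·3 + 3·1 + 5·2) = (29, 19, 19)
w3 = Bw2 = (334, 219, 210)
Ratio: 334/29 = 11.5172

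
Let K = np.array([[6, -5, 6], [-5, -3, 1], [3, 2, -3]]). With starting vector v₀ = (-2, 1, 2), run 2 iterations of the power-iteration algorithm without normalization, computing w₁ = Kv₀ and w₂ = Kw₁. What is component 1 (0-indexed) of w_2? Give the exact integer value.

-12

w1 = Kv₀ = (6·(-2) + (-5)·1 + 6·2; (-5)·(-2) + (-3)·1 + 1·2; 3·(-2) + 2·1 + (-3)·2) = (-5, 9, -10)
w2 = Kw1 = (6·(-5) + (-5)·9 + 6·(-10); (-5)·(-5) + (-3)·9 + 1·(-10); 3·(-5) + 2·9 + (-3)·(-10)) = (-135, -12, 33)
The requested component of w2 is -12.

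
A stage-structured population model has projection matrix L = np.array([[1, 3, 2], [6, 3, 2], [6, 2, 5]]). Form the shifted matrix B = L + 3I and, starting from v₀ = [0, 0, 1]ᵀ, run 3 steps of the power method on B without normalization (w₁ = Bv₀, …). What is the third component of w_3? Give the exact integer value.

B = L + 3I has rows (4, 3, 2); (6, 6, 2); (6, 2, 8)
w1 = Bv₀ = (4·0 + 3·0 + 2·1; 6·0 + 6·0 + 2·1; 6·0 + 2·0 + 8·1) = (2, 2, 8)
w2 = Bw1 = (4·2 + 3·2 + 2·8; 6·2 + 6·2 + 2·8; 6·2 + 2·2 + 8·8) = (30, 40, 80)
w3 = Bw2 = (400, 580, 900)
Requested component of w3: 900

900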